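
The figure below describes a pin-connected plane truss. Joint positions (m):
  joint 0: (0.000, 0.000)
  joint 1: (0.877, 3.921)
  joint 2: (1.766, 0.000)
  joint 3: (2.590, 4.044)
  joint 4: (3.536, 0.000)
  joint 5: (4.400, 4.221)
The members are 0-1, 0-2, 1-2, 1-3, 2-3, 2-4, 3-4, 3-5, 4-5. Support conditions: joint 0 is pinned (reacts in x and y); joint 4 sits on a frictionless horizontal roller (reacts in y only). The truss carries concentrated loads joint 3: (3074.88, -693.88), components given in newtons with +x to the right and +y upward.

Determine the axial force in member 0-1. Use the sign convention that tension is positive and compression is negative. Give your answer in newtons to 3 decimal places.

N=6 nodes, M=9 members, R=3 reactions → 2N=12, M+R=12
member 0 (0-1): L=4.0179, (cx,cy)=(0.2183,0.9759)
member 1 (0-2): L=1.7660, (cx,cy)=(1.0000,0.0000)
member 2 (1-2): L=4.0205, (cx,cy)=(0.2211,-0.9752)
member 3 (1-3): L=1.7174, (cx,cy)=(0.9974,0.0716)
member 4 (2-3): L=4.1271, (cx,cy)=(0.1997,0.9799)
member 5 (2-4): L=1.7700, (cx,cy)=(1.0000,0.0000)
member 6 (3-4): L=4.1532, (cx,cy)=(0.2278,-0.9737)
member 7 (3-5): L=1.8186, (cx,cy)=(0.9953,0.0973)
member 8 (4-5): L=4.3085, (cx,cy)=(0.2005,0.9797)
solve A·x = −loads:
  F[0-1] = +3413.3000 N (tension)
  F[0-2] = +2329.8445 N (tension)
  F[1-2] = -3306.8501 N (compression)
  F[1-3] = +1480.0330 N (tension)
  F[2-3] = +3291.2638 N (tension)
  F[2-4] = +941.5265 N (tension)
  F[3-4] = -4133.5341 N (compression)
  F[3-5] = -0.0000 N (compression)
  F[4-5] = -0.0000 N (compression)
  Rx@0 = -3074.8800 N
  Ry@0 = -3330.9967 N
  Ry@4 = +4024.8767 N

3413.300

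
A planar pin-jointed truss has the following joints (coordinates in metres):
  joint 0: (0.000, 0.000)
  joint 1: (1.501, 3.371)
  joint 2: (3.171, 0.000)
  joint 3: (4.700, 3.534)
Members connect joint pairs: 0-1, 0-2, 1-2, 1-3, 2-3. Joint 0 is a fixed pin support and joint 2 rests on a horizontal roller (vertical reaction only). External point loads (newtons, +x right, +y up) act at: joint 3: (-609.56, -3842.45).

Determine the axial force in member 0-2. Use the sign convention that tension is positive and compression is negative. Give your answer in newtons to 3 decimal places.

-1132.048

N=4 nodes, M=5 members, R=3 reactions → 2N=8, M+R=8
member 0 (0-1): L=3.6901, (cx,cy)=(0.4068,0.9135)
member 1 (0-2): L=3.1710, (cx,cy)=(1.0000,0.0000)
member 2 (1-2): L=3.7620, (cx,cy)=(0.4439,-0.8961)
member 3 (1-3): L=3.2032, (cx,cy)=(0.9987,0.0509)
member 4 (2-3): L=3.8506, (cx,cy)=(0.3971,0.9178)
solve A·x = −loads:
  F[0-1] = +1284.4892 N (tension)
  F[0-2] = -1132.0478 N (compression)
  F[1-2] = -1248.3011 N (compression)
  F[1-3] = +1078.0233 N (tension)
  F[2-3] = -4246.4378 N (compression)
  Rx@0 = +609.5600 N
  Ry@0 = -1173.4220 N
  Ry@2 = +5015.8720 N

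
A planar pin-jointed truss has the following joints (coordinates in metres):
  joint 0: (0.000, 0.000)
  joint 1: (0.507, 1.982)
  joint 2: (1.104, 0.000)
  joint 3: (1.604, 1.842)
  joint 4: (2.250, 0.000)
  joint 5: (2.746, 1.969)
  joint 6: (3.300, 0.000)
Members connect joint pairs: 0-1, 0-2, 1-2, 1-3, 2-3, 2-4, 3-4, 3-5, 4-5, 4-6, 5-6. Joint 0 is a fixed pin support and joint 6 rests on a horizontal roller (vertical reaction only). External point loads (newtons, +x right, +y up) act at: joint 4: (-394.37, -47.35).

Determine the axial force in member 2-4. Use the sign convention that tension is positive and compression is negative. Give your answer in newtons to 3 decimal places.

N=7 nodes, M=11 members, R=3 reactions → 2N=14, M+R=14
member 0 (0-1): L=2.0458, (cx,cy)=(0.2478,0.9688)
member 1 (0-2): L=1.1040, (cx,cy)=(1.0000,0.0000)
member 2 (1-2): L=2.0700, (cx,cy)=(0.2884,-0.9575)
member 3 (1-3): L=1.1059, (cx,cy)=(0.9920,-0.1266)
member 4 (2-3): L=1.9087, (cx,cy)=(0.2620,0.9651)
member 5 (2-4): L=1.1460, (cx,cy)=(1.0000,0.0000)
member 6 (3-4): L=1.9520, (cx,cy)=(0.3309,-0.9437)
member 7 (3-5): L=1.1490, (cx,cy)=(0.9939,0.1105)
member 8 (4-5): L=2.0305, (cx,cy)=(0.2443,0.9697)
member 9 (4-6): L=1.0500, (cx,cy)=(1.0000,0.0000)
member 10 (5-6): L=2.0455, (cx,cy)=(0.2708,-0.9626)
solve A·x = −loads:
  F[0-1] = -15.5510 N (compression)
  F[0-2] = -390.5161 N (compression)
  F[1-2] = +16.8977 N (tension)
  F[1-3] = -8.7982 N (compression)
  F[2-3] = -16.7652 N (compression)
  F[2-4] = -381.2507 N (compression)
  F[3-4] = +13.8782 N (tension)
  F[3-5] = -17.8214 N (compression)
  F[4-5] = +35.3239 N (tension)
  F[4-6] = +9.0835 N (tension)
  F[5-6] = -33.5376 N (compression)
  Rx@0 = +394.3700 N
  Ry@0 = +15.0659 N
  Ry@6 = +32.2841 N

-381.251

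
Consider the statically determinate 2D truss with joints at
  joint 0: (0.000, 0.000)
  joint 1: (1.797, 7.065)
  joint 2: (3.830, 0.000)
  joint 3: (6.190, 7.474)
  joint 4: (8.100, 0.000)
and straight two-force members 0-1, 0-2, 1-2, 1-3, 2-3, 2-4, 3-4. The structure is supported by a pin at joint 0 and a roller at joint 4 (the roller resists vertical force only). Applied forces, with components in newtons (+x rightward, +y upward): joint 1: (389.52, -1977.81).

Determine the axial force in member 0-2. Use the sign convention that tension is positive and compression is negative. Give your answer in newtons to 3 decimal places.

694.560

N=5 nodes, M=7 members, R=3 reactions → 2N=10, M+R=10
member 0 (0-1): L=7.2900, (cx,cy)=(0.2465,0.9691)
member 1 (0-2): L=3.8300, (cx,cy)=(1.0000,0.0000)
member 2 (1-2): L=7.3517, (cx,cy)=(0.2765,-0.9610)
member 3 (1-3): L=4.4120, (cx,cy)=(0.9957,0.0927)
member 4 (2-3): L=7.8377, (cx,cy)=(0.3011,0.9536)
member 5 (2-4): L=4.2700, (cx,cy)=(1.0000,0.0000)
member 6 (3-4): L=7.7142, (cx,cy)=(0.2476,-0.9689)
solve A·x = −loads:
  F[0-1] = -1237.4671 N (compression)
  F[0-2] = +694.5601 N (tension)
  F[1-2] = -854.5166 N (compression)
  F[1-3] = -460.2381 N (compression)
  F[2-3] = +861.1598 N (tension)
  F[2-4] = +198.9550 N (tension)
  F[3-4] = -803.5485 N (compression)
  Rx@0 = -389.5200 N
  Ry@0 = +1199.2812 N
  Ry@4 = +778.5288 N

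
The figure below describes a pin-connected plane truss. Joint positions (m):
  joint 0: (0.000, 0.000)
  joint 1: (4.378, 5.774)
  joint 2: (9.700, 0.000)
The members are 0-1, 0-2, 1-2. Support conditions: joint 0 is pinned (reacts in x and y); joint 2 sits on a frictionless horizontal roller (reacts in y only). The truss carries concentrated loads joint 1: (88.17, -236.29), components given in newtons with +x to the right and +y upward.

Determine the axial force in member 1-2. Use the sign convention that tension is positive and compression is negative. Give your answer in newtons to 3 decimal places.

-216.416

N=3 nodes, M=3 members, R=3 reactions → 2N=6, M+R=6
member 0 (0-1): L=7.2461, (cx,cy)=(0.6042,0.7968)
member 1 (0-2): L=9.7000, (cx,cy)=(1.0000,0.0000)
member 2 (1-2): L=7.8526, (cx,cy)=(0.6777,-0.7353)
solve A·x = −loads:
  F[0-1] = -96.8309 N (compression)
  F[0-2] = +146.6740 N (tension)
  F[1-2] = -216.4161 N (compression)
  Rx@0 = -88.1700 N
  Ry@0 = +77.1589 N
  Ry@2 = +159.1311 N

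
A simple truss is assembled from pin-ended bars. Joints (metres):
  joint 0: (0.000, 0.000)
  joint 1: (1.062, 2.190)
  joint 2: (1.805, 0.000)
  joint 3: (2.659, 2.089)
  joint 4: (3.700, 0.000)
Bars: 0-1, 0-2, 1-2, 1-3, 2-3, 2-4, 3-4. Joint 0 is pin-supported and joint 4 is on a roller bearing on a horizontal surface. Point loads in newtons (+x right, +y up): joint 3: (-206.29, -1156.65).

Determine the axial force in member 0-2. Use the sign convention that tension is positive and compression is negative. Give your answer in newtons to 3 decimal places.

7.999

N=5 nodes, M=7 members, R=3 reactions → 2N=10, M+R=10
member 0 (0-1): L=2.4339, (cx,cy)=(0.4363,0.8998)
member 1 (0-2): L=1.8050, (cx,cy)=(1.0000,0.0000)
member 2 (1-2): L=2.3126, (cx,cy)=(0.3213,-0.9470)
member 3 (1-3): L=1.6002, (cx,cy)=(0.9980,-0.0631)
member 4 (2-3): L=2.2568, (cx,cy)=(0.3784,0.9256)
member 5 (2-4): L=1.8950, (cx,cy)=(1.0000,0.0000)
member 6 (3-4): L=2.3340, (cx,cy)=(0.4460,-0.8950)
solve A·x = −loads:
  F[0-1] = -491.1122 N (compression)
  F[0-2] = +7.9989 N (tension)
  F[1-2] = +491.4915 N (tension)
  F[1-3] = -372.9402 N (compression)
  F[2-3] = -502.8250 N (compression)
  F[2-4] = +356.1798 N (tension)
  F[3-4] = -798.5853 N (compression)
  Rx@0 = +206.2900 N
  Ry@0 = +441.8953 N
  Ry@4 = +714.7547 N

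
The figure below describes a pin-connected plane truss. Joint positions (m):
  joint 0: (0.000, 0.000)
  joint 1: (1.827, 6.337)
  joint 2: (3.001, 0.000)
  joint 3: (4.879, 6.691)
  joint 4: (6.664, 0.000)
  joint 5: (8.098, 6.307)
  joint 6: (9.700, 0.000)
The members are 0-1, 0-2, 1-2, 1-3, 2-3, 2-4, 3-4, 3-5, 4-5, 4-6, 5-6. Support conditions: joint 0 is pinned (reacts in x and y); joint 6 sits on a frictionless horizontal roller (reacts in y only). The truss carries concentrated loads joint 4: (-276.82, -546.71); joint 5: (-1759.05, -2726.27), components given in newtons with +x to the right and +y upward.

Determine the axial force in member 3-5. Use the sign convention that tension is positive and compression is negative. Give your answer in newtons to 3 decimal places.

-1828.653

N=7 nodes, M=11 members, R=3 reactions → 2N=14, M+R=14
member 0 (0-1): L=6.5951, (cx,cy)=(0.2770,0.9609)
member 1 (0-2): L=3.0010, (cx,cy)=(1.0000,0.0000)
member 2 (1-2): L=6.4448, (cx,cy)=(0.1822,-0.9833)
member 3 (1-3): L=3.0725, (cx,cy)=(0.9933,0.1152)
member 4 (2-3): L=6.9496, (cx,cy)=(0.2702,0.9628)
member 5 (2-4): L=3.6630, (cx,cy)=(1.0000,0.0000)
member 6 (3-4): L=6.9250, (cx,cy)=(0.2578,-0.9662)
member 7 (3-5): L=3.2418, (cx,cy)=(0.9930,-0.1185)
member 8 (4-5): L=6.4680, (cx,cy)=(0.2217,0.9751)
member 9 (4-6): L=3.0360, (cx,cy)=(1.0000,0.0000)
member 10 (5-6): L=6.5073, (cx,cy)=(0.2462,-0.9692)
solve A·x = −loads:
  F[0-1] = -1837.0107 N (compression)
  F[0-2] = -1526.9751 N (compression)
  F[1-2] = +1698.6199 N (tension)
  F[1-3] = -823.8043 N (compression)
  F[2-3] = -1734.7407 N (compression)
  F[2-4] = -748.7678 N (compression)
  F[3-4] = +2051.0305 N (tension)
  F[3-5] = -1828.6530 N (compression)
  F[4-5] = -1471.6378 N (compression)
  F[4-6] = +383.0027 N (tension)
  F[5-6] = -1555.7459 N (compression)
  Rx@0 = +2035.8700 N
  Ry@0 = +1765.1159 N
  Ry@6 = +1507.8641 N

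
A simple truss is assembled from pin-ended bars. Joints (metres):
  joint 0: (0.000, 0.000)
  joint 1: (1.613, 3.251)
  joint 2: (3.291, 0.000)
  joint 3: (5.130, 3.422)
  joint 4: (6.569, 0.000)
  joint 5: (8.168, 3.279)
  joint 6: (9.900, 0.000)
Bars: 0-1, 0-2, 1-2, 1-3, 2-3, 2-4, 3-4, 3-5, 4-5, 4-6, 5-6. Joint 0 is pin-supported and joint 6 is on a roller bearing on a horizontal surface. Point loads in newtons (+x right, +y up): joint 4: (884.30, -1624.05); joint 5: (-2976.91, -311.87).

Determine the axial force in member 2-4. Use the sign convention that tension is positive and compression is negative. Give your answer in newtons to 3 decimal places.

286.477

N=7 nodes, M=11 members, R=3 reactions → 2N=14, M+R=14
member 0 (0-1): L=3.6292, (cx,cy)=(0.4445,0.8958)
member 1 (0-2): L=3.2910, (cx,cy)=(1.0000,0.0000)
member 2 (1-2): L=3.6585, (cx,cy)=(0.4587,-0.8886)
member 3 (1-3): L=3.5212, (cx,cy)=(0.9988,0.0486)
member 4 (2-3): L=3.8848, (cx,cy)=(0.4734,0.8809)
member 5 (2-4): L=3.2780, (cx,cy)=(1.0000,0.0000)
member 6 (3-4): L=3.7123, (cx,cy)=(0.3876,-0.9218)
member 7 (3-5): L=3.0414, (cx,cy)=(0.9989,-0.0470)
member 8 (4-5): L=3.6481, (cx,cy)=(0.4383,0.8988)
member 9 (4-6): L=3.3310, (cx,cy)=(1.0000,0.0000)
member 10 (5-6): L=3.7083, (cx,cy)=(0.4671,-0.8842)
solve A·x = −loads:
  F[0-1] = -1771.5834 N (compression)
  F[0-2] = -1305.2191 N (compression)
  F[1-2] = +1700.1629 N (tension)
  F[1-3] = -1569.0335 N (compression)
  F[2-3] = -1715.1294 N (compression)
  F[2-4] = +286.4771 N (tension)
  F[3-4] = +1880.2934 N (tension)
  F[3-5] = -3111.3966 N (compression)
  F[4-5] = -121.5237 N (compression)
  F[4-6] = +184.3106 N (tension)
  F[5-6] = -394.6209 N (compression)
  Rx@0 = +2092.6100 N
  Ry@0 = +1586.9856 N
  Ry@6 = +348.9344 N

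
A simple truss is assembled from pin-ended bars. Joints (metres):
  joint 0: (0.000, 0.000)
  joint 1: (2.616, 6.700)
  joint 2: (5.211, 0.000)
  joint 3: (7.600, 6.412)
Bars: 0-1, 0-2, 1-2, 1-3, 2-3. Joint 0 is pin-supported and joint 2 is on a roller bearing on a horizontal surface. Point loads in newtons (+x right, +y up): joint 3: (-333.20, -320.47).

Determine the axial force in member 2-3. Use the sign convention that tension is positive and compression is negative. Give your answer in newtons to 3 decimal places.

N=4 nodes, M=5 members, R=3 reactions → 2N=8, M+R=8
member 0 (0-1): L=7.1926, (cx,cy)=(0.3637,0.9315)
member 1 (0-2): L=5.2110, (cx,cy)=(1.0000,0.0000)
member 2 (1-2): L=7.1850, (cx,cy)=(0.3612,-0.9325)
member 3 (1-3): L=4.9923, (cx,cy)=(0.9983,-0.0577)
member 4 (2-3): L=6.8426, (cx,cy)=(0.3491,0.9371)
solve A·x = −loads:
  F[0-1] = -282.4151 N (compression)
  F[0-2] = -230.4836 N (compression)
  F[1-2] = +295.0856 N (tension)
  F[1-3] = -209.6416 N (compression)
  F[2-3] = -354.8970 N (compression)
  Rx@0 = +333.2000 N
  Ry@0 = +263.0734 N
  Ry@2 = +57.3966 N

-354.897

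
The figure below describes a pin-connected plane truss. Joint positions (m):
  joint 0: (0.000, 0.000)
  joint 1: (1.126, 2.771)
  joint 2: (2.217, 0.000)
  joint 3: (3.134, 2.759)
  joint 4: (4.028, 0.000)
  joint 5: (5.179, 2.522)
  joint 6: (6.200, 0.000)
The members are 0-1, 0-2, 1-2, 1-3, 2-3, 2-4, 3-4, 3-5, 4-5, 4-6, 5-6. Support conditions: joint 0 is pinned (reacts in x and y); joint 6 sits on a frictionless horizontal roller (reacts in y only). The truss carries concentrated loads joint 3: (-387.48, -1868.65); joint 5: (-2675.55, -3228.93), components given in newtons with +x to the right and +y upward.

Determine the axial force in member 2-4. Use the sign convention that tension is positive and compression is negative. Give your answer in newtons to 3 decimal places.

N=7 nodes, M=11 members, R=3 reactions → 2N=14, M+R=14
member 0 (0-1): L=2.9910, (cx,cy)=(0.3765,0.9264)
member 1 (0-2): L=2.2170, (cx,cy)=(1.0000,0.0000)
member 2 (1-2): L=2.9780, (cx,cy)=(0.3663,-0.9305)
member 3 (1-3): L=2.0080, (cx,cy)=(1.0000,-0.0060)
member 4 (2-3): L=2.9074, (cx,cy)=(0.3154,0.9490)
member 5 (2-4): L=1.8110, (cx,cy)=(1.0000,0.0000)
member 6 (3-4): L=2.9002, (cx,cy)=(0.3083,-0.9513)
member 7 (3-5): L=2.0587, (cx,cy)=(0.9934,-0.1151)
member 8 (4-5): L=2.7722, (cx,cy)=(0.4152,0.9097)
member 9 (4-6): L=2.1720, (cx,cy)=(1.0000,0.0000)
member 10 (5-6): L=2.7208, (cx,cy)=(0.3753,-0.9269)
solve A·x = −loads:
  F[0-1] = -2932.3010 N (compression)
  F[0-2] = -1959.1425 N (compression)
  F[1-2] = +2933.5490 N (tension)
  F[1-3] = -2178.6272 N (compression)
  F[2-3] = -2876.4201 N (compression)
  F[2-4] = +22.7874 N (tension)
  F[3-4] = +1267.6648 N (tension)
  F[3-5] = -3109.7730 N (compression)
  F[4-5] = -1325.5895 N (compression)
  F[4-6] = +963.9168 N (tension)
  F[5-6] = -2568.7125 N (compression)
  Rx@0 = +3063.0300 N
  Ry@0 = +2716.5827 N
  Ry@6 = +2380.9973 N

22.787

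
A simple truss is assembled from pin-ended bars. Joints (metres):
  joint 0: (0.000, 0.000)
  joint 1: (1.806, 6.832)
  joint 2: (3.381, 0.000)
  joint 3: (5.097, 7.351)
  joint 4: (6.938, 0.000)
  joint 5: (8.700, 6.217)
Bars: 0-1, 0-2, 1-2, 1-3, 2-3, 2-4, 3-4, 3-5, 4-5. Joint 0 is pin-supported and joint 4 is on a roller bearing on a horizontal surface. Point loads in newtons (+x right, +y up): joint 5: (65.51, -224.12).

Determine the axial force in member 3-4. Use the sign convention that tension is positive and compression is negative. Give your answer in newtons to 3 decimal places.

N=6 nodes, M=9 members, R=3 reactions → 2N=12, M+R=12
member 0 (0-1): L=7.0667, (cx,cy)=(0.2556,0.9668)
member 1 (0-2): L=3.3810, (cx,cy)=(1.0000,0.0000)
member 2 (1-2): L=7.0112, (cx,cy)=(0.2246,-0.9744)
member 3 (1-3): L=3.3317, (cx,cy)=(0.9878,0.1558)
member 4 (2-3): L=7.5486, (cx,cy)=(0.2273,0.9738)
member 5 (2-4): L=3.5570, (cx,cy)=(1.0000,0.0000)
member 6 (3-4): L=7.5780, (cx,cy)=(0.2429,-0.9700)
member 7 (3-5): L=3.7772, (cx,cy)=(0.9539,-0.3002)
member 8 (4-5): L=6.4619, (cx,cy)=(0.2727,0.9621)
solve A·x = −loads:
  F[0-1] = +119.5920 N (tension)
  F[0-2] = +34.9464 N (tension)
  F[1-2] = -109.7178 N (compression)
  F[1-3] = +55.8930 N (tension)
  F[2-3] = +109.7880 N (tension)
  F[2-4] = -14.6584 N (compression)
  F[3-4] = -157.6273 N (compression)
  F[3-5] = +124.1911 N (tension)
  F[4-5] = -194.1943 N (compression)
  Rx@0 = -65.5100 N
  Ry@0 = -115.6205 N
  Ry@4 = +339.7405 N

-157.627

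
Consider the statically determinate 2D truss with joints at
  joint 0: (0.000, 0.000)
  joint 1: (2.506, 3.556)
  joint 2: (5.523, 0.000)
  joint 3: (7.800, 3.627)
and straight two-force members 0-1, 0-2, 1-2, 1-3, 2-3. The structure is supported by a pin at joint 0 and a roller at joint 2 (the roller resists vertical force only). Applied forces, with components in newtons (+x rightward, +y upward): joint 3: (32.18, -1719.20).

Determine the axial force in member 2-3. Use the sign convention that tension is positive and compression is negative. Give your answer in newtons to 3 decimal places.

N=4 nodes, M=5 members, R=3 reactions → 2N=8, M+R=8
member 0 (0-1): L=4.3503, (cx,cy)=(0.5761,0.8174)
member 1 (0-2): L=5.5230, (cx,cy)=(1.0000,0.0000)
member 2 (1-2): L=4.6634, (cx,cy)=(0.6470,-0.7625)
member 3 (1-3): L=5.2945, (cx,cy)=(0.9999,0.0134)
member 4 (2-3): L=4.2825, (cx,cy)=(0.5317,0.8469)
solve A·x = −loads:
  F[0-1] = +892.9601 N (tension)
  F[0-2] = -482.2108 N (compression)
  F[1-2] = -937.5147 N (compression)
  F[1-3] = +1121.0177 N (tension)
  F[2-3] = -2047.6602 N (compression)
  Rx@0 = -32.1800 N
  Ry@0 = -729.9177 N
  Ry@2 = +2449.1177 N

-2047.660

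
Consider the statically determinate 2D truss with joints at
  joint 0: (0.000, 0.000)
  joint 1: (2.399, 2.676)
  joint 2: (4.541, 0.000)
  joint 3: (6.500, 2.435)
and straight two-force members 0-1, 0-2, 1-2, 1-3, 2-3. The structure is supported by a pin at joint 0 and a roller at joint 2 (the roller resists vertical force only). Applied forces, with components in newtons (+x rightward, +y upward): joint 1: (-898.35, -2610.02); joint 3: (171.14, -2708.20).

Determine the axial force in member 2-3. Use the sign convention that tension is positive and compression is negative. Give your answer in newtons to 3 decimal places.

N=4 nodes, M=5 members, R=3 reactions → 2N=8, M+R=8
member 0 (0-1): L=3.5939, (cx,cy)=(0.6675,0.7446)
member 1 (0-2): L=4.5410, (cx,cy)=(1.0000,0.0000)
member 2 (1-2): L=3.4277, (cx,cy)=(0.6249,-0.7807)
member 3 (1-3): L=4.1081, (cx,cy)=(0.9983,-0.0587)
member 4 (2-3): L=3.1252, (cx,cy)=(0.6268,0.7791)
solve A·x = −loads:
  F[0-1] = -672.1161 N (compression)
  F[0-2] = -278.5601 N (compression)
  F[1-2] = -2871.0579 N (compression)
  F[1-3] = +2247.7198 N (tension)
  F[2-3] = -3306.6050 N (compression)
  Rx@0 = +727.2100 N
  Ry@0 = +500.4531 N
  Ry@2 = +4817.7669 N

-3306.605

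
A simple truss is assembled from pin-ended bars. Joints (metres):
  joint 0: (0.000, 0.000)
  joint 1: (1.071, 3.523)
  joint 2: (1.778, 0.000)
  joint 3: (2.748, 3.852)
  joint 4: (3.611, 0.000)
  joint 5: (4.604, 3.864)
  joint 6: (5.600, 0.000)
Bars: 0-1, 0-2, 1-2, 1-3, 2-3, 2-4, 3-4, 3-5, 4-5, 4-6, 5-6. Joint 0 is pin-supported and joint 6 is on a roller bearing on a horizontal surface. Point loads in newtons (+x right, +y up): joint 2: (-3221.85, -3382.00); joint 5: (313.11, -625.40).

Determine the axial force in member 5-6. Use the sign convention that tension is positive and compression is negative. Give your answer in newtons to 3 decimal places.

N=7 nodes, M=11 members, R=3 reactions → 2N=14, M+R=14
member 0 (0-1): L=3.6822, (cx,cy)=(0.2909,0.9568)
member 1 (0-2): L=1.7780, (cx,cy)=(1.0000,0.0000)
member 2 (1-2): L=3.5932, (cx,cy)=(0.1968,-0.9805)
member 3 (1-3): L=1.7090, (cx,cy)=(0.9813,0.1925)
member 4 (2-3): L=3.9723, (cx,cy)=(0.2442,0.9697)
member 5 (2-4): L=1.8330, (cx,cy)=(1.0000,0.0000)
member 6 (3-4): L=3.9475, (cx,cy)=(0.2186,-0.9758)
member 7 (3-5): L=1.8560, (cx,cy)=(1.0000,0.0065)
member 8 (4-5): L=3.9896, (cx,cy)=(0.2489,0.9685)
member 9 (4-6): L=1.9890, (cx,cy)=(1.0000,0.0000)
member 10 (5-6): L=3.9903, (cx,cy)=(0.2496,-0.9683)
solve A·x = −loads:
  F[0-1] = -2302.9676 N (compression)
  F[0-2] = -2238.9011 N (compression)
  F[1-2] = +2033.2504 N (tension)
  F[1-3] = -1090.2926 N (compression)
  F[2-3] = +1431.8425 N (tension)
  F[2-4] = +1033.3607 N (tension)
  F[3-4] = -1210.8343 N (compression)
  F[3-5] = -455.5477 N (compression)
  F[4-5] = +1219.9367 N (tension)
  F[4-6] = +465.0060 N (tension)
  F[5-6] = -1862.9662 N (compression)
  Rx@0 = +2908.7400 N
  Ry@0 = +2203.4010 N
  Ry@6 = +1803.9990 N

-1862.966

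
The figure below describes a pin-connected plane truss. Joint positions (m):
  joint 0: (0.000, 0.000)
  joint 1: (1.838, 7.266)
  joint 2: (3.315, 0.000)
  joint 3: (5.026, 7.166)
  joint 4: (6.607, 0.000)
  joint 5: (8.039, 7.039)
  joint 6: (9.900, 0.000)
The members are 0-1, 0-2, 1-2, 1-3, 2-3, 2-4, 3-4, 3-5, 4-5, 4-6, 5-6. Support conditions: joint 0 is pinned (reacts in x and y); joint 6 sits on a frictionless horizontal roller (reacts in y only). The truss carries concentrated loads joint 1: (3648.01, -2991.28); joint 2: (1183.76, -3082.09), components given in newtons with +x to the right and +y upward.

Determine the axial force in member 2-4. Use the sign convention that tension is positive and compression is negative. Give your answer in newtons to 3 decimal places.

2900.732

N=7 nodes, M=11 members, R=3 reactions → 2N=14, M+R=14
member 0 (0-1): L=7.4949, (cx,cy)=(0.2452,0.9695)
member 1 (0-2): L=3.3150, (cx,cy)=(1.0000,0.0000)
member 2 (1-2): L=7.4146, (cx,cy)=(0.1992,-0.9800)
member 3 (1-3): L=3.1896, (cx,cy)=(0.9995,-0.0314)
member 4 (2-3): L=7.3674, (cx,cy)=(0.2322,0.9727)
member 5 (2-4): L=3.2920, (cx,cy)=(1.0000,0.0000)
member 6 (3-4): L=7.3383, (cx,cy)=(0.2154,-0.9765)
member 7 (3-5): L=3.0157, (cx,cy)=(0.9991,-0.0421)
member 8 (4-5): L=7.1832, (cx,cy)=(0.1994,0.9799)
member 9 (4-6): L=3.2930, (cx,cy)=(1.0000,0.0000)
member 10 (5-6): L=7.2809, (cx,cy)=(0.2556,-0.9668)
solve A·x = −loads:
  F[0-1] = -1865.5342 N (compression)
  F[0-2] = +5289.2635 N (tension)
  F[1-2] = -1082.3882 N (compression)
  F[1-3] = -3891.8032 N (compression)
  F[2-3] = +4259.2377 N (tension)
  F[2-4] = +2900.7320 N (tension)
  F[3-4] = -4281.9766 N (compression)
  F[3-5] = -1979.9622 N (compression)
  F[4-5] = +4267.0705 N (tension)
  F[4-6] = +1127.5461 N (tension)
  F[5-6] = -4411.3374 N (compression)
  Rx@0 = -4831.7700 N
  Ry@0 = +1808.5678 N
  Ry@6 = +4264.8022 N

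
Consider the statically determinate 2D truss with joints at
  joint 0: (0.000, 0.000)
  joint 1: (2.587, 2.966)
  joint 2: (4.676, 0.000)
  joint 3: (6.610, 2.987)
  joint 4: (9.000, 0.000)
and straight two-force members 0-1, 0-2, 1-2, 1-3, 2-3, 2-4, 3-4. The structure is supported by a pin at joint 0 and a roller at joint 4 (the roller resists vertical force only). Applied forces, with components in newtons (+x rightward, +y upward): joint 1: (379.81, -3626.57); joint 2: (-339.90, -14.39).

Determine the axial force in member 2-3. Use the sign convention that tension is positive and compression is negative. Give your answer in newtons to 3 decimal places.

N=5 nodes, M=7 members, R=3 reactions → 2N=10, M+R=10
member 0 (0-1): L=3.9357, (cx,cy)=(0.6573,0.7536)
member 1 (0-2): L=4.6760, (cx,cy)=(1.0000,0.0000)
member 2 (1-2): L=3.6278, (cx,cy)=(0.5758,-0.8176)
member 3 (1-3): L=4.0231, (cx,cy)=(1.0000,0.0052)
member 4 (2-3): L=3.5584, (cx,cy)=(0.5435,0.8394)
member 5 (2-4): L=4.3240, (cx,cy)=(1.0000,0.0000)
member 6 (3-4): L=3.8255, (cx,cy)=(0.6248,-0.7808)
solve A·x = −loads:
  F[0-1] = -3272.0674 N (compression)
  F[0-2] = +2190.6941 N (tension)
  F[1-2] = -1430.5816 N (compression)
  F[1-3] = -1706.8485 N (compression)
  F[2-3] = +1410.5019 N (tension)
  F[2-4] = +940.2232 N (tension)
  F[3-4] = -1504.9379 N (compression)
  Rx@0 = -39.9100 N
  Ry@0 = +2465.8777 N
  Ry@4 = +1175.0823 N

1410.502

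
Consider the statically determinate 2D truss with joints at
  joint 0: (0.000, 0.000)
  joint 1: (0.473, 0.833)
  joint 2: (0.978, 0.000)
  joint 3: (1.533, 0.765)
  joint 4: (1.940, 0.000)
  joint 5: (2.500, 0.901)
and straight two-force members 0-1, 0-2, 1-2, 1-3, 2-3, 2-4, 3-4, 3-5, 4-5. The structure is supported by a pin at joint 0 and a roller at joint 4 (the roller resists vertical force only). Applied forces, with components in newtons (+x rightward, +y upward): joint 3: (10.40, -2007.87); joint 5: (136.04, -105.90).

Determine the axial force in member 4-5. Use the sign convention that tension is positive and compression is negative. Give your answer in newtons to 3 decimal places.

N=6 nodes, M=9 members, R=3 reactions → 2N=12, M+R=12
member 0 (0-1): L=0.9579, (cx,cy)=(0.4938,0.8696)
member 1 (0-2): L=0.9780, (cx,cy)=(1.0000,0.0000)
member 2 (1-2): L=0.9741, (cx,cy)=(0.5184,-0.8551)
member 3 (1-3): L=1.0622, (cx,cy)=(0.9979,-0.0640)
member 4 (2-3): L=0.9451, (cx,cy)=(0.5872,0.8094)
member 5 (2-4): L=0.9620, (cx,cy)=(1.0000,0.0000)
member 6 (3-4): L=0.8665, (cx,cy)=(0.4697,-0.8828)
member 7 (3-5): L=0.9765, (cx,cy)=(0.9903,0.1393)
member 8 (4-5): L=1.0608, (cx,cy)=(0.5279,0.8493)
solve A·x = −loads:
  F[0-1] = -371.8850 N (compression)
  F[0-2] = +330.0680 N (tension)
  F[1-2] = +407.8093 N (tension)
  F[1-3] = -395.8547 N (compression)
  F[2-3] = -430.8378 N (compression)
  F[2-4] = +794.4825 N (tension)
  F[3-4] = -1872.8074 N (compression)
  F[3-5] = +223.3725 N (tension)
  F[4-5] = -161.3164 N (compression)
  Rx@0 = -146.4400 N
  Ry@0 = +323.3871 N
  Ry@4 = +1790.3829 N

-161.316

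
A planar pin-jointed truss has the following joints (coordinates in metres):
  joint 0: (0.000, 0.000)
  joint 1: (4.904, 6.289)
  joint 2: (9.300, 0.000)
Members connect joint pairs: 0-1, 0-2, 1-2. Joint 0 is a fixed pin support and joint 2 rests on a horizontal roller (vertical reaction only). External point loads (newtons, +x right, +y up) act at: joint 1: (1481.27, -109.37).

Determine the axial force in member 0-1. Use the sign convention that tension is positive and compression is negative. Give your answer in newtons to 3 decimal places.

N=3 nodes, M=3 members, R=3 reactions → 2N=6, M+R=6
member 0 (0-1): L=7.9750, (cx,cy)=(0.6149,0.7886)
member 1 (0-2): L=9.3000, (cx,cy)=(1.0000,0.0000)
member 2 (1-2): L=7.6731, (cx,cy)=(0.5729,-0.8196)
solve A·x = −loads:
  F[0-1] = +1204.6725 N (tension)
  F[0-2] = +740.4915 N (tension)
  F[1-2] = -1292.5067 N (compression)
  Rx@0 = -1481.2700 N
  Ry@0 = -949.9910 N
  Ry@2 = +1059.3610 N

1204.672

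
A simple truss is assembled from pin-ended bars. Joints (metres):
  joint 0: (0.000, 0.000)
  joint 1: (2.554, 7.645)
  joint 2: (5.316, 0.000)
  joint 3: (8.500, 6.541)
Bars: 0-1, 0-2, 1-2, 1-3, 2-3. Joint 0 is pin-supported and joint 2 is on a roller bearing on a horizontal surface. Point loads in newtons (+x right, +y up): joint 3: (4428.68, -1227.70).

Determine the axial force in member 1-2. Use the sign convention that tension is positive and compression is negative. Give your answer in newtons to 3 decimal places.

-7485.804

N=4 nodes, M=5 members, R=3 reactions → 2N=8, M+R=8
member 0 (0-1): L=8.0603, (cx,cy)=(0.3169,0.9485)
member 1 (0-2): L=5.3160, (cx,cy)=(1.0000,0.0000)
member 2 (1-2): L=8.1286, (cx,cy)=(0.3398,-0.9405)
member 3 (1-3): L=6.0476, (cx,cy)=(0.9832,-0.1826)
member 4 (2-3): L=7.2748, (cx,cy)=(0.4377,0.8991)
solve A·x = −loads:
  F[0-1] = +6520.5243 N (tension)
  F[0-2] = +2362.5839 N (tension)
  F[1-2] = -7485.8045 N (compression)
  F[1-3] = +4688.4548 N (tension)
  F[2-3] = -413.5290 N (compression)
  Rx@0 = -4428.6800 N
  Ry@0 = -6184.5359 N
  Ry@2 = +7412.2359 N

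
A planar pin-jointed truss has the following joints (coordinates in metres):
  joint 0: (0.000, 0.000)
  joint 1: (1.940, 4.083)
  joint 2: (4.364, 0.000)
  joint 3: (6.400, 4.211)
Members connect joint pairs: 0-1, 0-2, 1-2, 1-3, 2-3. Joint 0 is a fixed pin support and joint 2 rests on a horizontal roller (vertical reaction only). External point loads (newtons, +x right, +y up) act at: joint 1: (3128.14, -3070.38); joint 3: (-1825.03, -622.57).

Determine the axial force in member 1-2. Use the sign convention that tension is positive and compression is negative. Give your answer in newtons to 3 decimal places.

N=4 nodes, M=5 members, R=3 reactions → 2N=8, M+R=8
member 0 (0-1): L=4.5205, (cx,cy)=(0.4292,0.9032)
member 1 (0-2): L=4.3640, (cx,cy)=(1.0000,0.0000)
member 2 (1-2): L=4.7483, (cx,cy)=(0.5105,-0.8599)
member 3 (1-3): L=4.4618, (cx,cy)=(0.9996,0.0287)
member 4 (2-3): L=4.6774, (cx,cy)=(0.4353,0.9003)
solve A·x = −loads:
  F[0-1] = -276.0377 N (compression)
  F[0-2] = +1421.5745 N (tension)
  F[1-2] = -3332.3332 N (compression)
  F[1-3] = -1546.1015 N (compression)
  F[2-3] = -642.2539 N (compression)
  Rx@0 = -1303.1100 N
  Ry@0 = +249.3250 N
  Ry@2 = +3443.6250 N

-3332.333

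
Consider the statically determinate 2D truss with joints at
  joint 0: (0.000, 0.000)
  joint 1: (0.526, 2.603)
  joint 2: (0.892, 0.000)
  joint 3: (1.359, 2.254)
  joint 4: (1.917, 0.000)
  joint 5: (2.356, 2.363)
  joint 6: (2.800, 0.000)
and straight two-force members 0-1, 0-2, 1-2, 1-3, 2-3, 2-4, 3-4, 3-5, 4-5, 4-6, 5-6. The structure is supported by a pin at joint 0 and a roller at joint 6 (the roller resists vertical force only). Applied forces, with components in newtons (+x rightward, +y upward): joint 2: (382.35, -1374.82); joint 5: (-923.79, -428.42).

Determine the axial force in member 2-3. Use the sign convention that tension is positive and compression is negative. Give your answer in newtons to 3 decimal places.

N=7 nodes, M=11 members, R=3 reactions → 2N=14, M+R=14
member 0 (0-1): L=2.6556, (cx,cy)=(0.1981,0.9802)
member 1 (0-2): L=0.8920, (cx,cy)=(1.0000,0.0000)
member 2 (1-2): L=2.6286, (cx,cy)=(0.1392,-0.9903)
member 3 (1-3): L=0.9032, (cx,cy)=(0.9223,-0.3864)
member 4 (2-3): L=2.3019, (cx,cy)=(0.2029,0.9792)
member 5 (2-4): L=1.0250, (cx,cy)=(1.0000,0.0000)
member 6 (3-4): L=2.3220, (cx,cy)=(0.2403,-0.9707)
member 7 (3-5): L=1.0029, (cx,cy)=(0.9941,0.1087)
member 8 (4-5): L=2.4034, (cx,cy)=(0.1827,0.9832)
member 9 (4-6): L=0.8830, (cx,cy)=(1.0000,0.0000)
member 10 (5-6): L=2.4044, (cx,cy)=(0.1847,-0.9828)
solve A·x = −loads:
  F[0-1] = -1820.4570 N (compression)
  F[0-2] = -180.8603 N (compression)
  F[1-2] = +2076.8460 N (tension)
  F[1-3] = -704.4768 N (compression)
  F[2-3] = -696.2753 N (compression)
  F[2-4] = -132.7765 N (compression)
  F[3-4] = +324.0718 N (tension)
  F[3-5] = -874.0672 N (compression)
  F[4-5] = -319.9583 N (compression)
  F[4-6] = +3.5419 N (tension)
  F[5-6] = -19.1803 N (compression)
  Rx@0 = +541.4400 N
  Ry@0 = +1784.3896 N
  Ry@6 = +18.8504 N

-696.275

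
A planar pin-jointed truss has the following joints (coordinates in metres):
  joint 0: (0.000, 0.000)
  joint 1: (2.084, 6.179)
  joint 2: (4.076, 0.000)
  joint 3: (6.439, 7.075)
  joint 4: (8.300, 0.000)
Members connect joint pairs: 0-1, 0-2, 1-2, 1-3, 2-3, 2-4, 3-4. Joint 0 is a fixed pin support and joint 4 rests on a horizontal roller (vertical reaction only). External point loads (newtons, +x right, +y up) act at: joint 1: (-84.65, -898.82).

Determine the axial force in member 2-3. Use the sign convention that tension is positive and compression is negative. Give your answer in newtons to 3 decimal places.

N=5 nodes, M=7 members, R=3 reactions → 2N=10, M+R=10
member 0 (0-1): L=6.5210, (cx,cy)=(0.3196,0.9476)
member 1 (0-2): L=4.0760, (cx,cy)=(1.0000,0.0000)
member 2 (1-2): L=6.4922, (cx,cy)=(0.3068,-0.9518)
member 3 (1-3): L=4.4462, (cx,cy)=(0.9795,0.2015)
member 4 (2-3): L=7.4592, (cx,cy)=(0.3168,0.9485)
member 5 (2-4): L=4.2240, (cx,cy)=(1.0000,0.0000)
member 6 (3-4): L=7.3157, (cx,cy)=(0.2544,-0.9671)
solve A·x = −loads:
  F[0-1] = -776.9011 N (compression)
  F[0-2] = +163.6353 N (tension)
  F[1-2] = -193.4470 N (compression)
  F[1-3] = -106.4638 N (compression)
  F[2-3] = +194.1135 N (tension)
  F[2-4] = +42.7862 N (tension)
  F[3-4] = -168.1944 N (compression)
  Rx@0 = +84.6500 N
  Ry@0 = +736.1587 N
  Ry@4 = +162.6613 N

194.114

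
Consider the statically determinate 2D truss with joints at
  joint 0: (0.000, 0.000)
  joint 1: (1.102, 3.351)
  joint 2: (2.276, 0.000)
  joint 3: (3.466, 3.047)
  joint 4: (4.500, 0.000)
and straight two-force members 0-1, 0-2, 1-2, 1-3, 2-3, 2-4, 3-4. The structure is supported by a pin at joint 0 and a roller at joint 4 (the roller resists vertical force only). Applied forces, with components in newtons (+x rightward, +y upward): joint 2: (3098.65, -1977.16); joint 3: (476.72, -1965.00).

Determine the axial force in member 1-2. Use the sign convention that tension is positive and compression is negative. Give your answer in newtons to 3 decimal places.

1278.956

N=5 nodes, M=7 members, R=3 reactions → 2N=10, M+R=10
member 0 (0-1): L=3.5275, (cx,cy)=(0.3124,0.9500)
member 1 (0-2): L=2.2760, (cx,cy)=(1.0000,0.0000)
member 2 (1-2): L=3.5507, (cx,cy)=(0.3306,-0.9438)
member 3 (1-3): L=2.3835, (cx,cy)=(0.9918,-0.1275)
member 4 (2-3): L=3.2711, (cx,cy)=(0.3638,0.9315)
member 5 (2-4): L=2.2240, (cx,cy)=(1.0000,0.0000)
member 6 (3-4): L=3.2177, (cx,cy)=(0.3214,-0.9470)
solve A·x = −loads:
  F[0-1] = -1164.1411 N (compression)
  F[0-2] = +3939.0456 N (tension)
  F[1-2] = +1278.9559 N (tension)
  F[1-3] = -793.0250 N (compression)
  F[2-3] = +826.7861 N (tension)
  F[2-4] = +962.4930 N (tension)
  F[3-4] = -2995.1448 N (compression)
  Rx@0 = -3575.3700 N
  Ry@0 = +1105.8773 N
  Ry@4 = +2836.2827 N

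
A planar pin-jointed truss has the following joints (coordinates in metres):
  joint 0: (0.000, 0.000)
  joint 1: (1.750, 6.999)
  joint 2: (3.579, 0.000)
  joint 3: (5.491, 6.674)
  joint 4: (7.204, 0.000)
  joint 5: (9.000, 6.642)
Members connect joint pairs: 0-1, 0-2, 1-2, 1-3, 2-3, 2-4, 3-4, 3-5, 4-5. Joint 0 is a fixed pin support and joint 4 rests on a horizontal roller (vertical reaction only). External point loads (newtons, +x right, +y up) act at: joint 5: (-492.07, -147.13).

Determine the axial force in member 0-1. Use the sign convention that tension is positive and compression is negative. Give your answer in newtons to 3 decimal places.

N=6 nodes, M=9 members, R=3 reactions → 2N=12, M+R=12
member 0 (0-1): L=7.2145, (cx,cy)=(0.2426,0.9701)
member 1 (0-2): L=3.5790, (cx,cy)=(1.0000,0.0000)
member 2 (1-2): L=7.2340, (cx,cy)=(0.2528,-0.9675)
member 3 (1-3): L=3.7551, (cx,cy)=(0.9962,-0.0865)
member 4 (2-3): L=6.9425, (cx,cy)=(0.2754,0.9613)
member 5 (2-4): L=3.6250, (cx,cy)=(1.0000,0.0000)
member 6 (3-4): L=6.8903, (cx,cy)=(0.2486,-0.9686)
member 7 (3-5): L=3.5091, (cx,cy)=(1.0000,-0.0091)
member 8 (4-5): L=6.8805, (cx,cy)=(0.2610,0.9653)
solve A·x = −loads:
  F[0-1] = -429.8396 N (compression)
  F[0-2] = -387.8046 N (compression)
  F[1-2] = +450.5974 N (tension)
  F[1-3] = -219.0130 N (compression)
  F[2-3] = -453.4951 N (compression)
  F[2-4] = -148.9836 N (compression)
  F[3-4] = +434.7666 N (tension)
  F[3-5] = -451.1922 N (compression)
  F[4-5] = -156.6761 N (compression)
  Rx@0 = +492.0700 N
  Ry@0 = +417.0021 N
  Ry@4 = -269.8721 N

-429.840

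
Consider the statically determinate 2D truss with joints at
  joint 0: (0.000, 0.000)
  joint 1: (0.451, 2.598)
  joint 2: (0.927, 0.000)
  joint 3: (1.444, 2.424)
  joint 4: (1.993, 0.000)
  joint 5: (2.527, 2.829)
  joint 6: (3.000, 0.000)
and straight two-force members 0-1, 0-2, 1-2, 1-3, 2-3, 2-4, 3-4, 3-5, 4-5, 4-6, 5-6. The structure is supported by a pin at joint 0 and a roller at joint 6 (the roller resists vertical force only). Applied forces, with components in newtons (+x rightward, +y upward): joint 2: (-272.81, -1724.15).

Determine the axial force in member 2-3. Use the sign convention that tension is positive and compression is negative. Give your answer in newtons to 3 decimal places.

N=7 nodes, M=11 members, R=3 reactions → 2N=14, M+R=14
member 0 (0-1): L=2.6369, (cx,cy)=(0.1710,0.9853)
member 1 (0-2): L=0.9270, (cx,cy)=(1.0000,0.0000)
member 2 (1-2): L=2.6412, (cx,cy)=(0.1802,-0.9836)
member 3 (1-3): L=1.0081, (cx,cy)=(0.9850,-0.1726)
member 4 (2-3): L=2.4785, (cx,cy)=(0.2086,0.9780)
member 5 (2-4): L=1.0660, (cx,cy)=(1.0000,0.0000)
member 6 (3-4): L=2.4854, (cx,cy)=(0.2209,-0.9753)
member 7 (3-5): L=1.1562, (cx,cy)=(0.9366,0.3503)
member 8 (4-5): L=2.8790, (cx,cy)=(0.1855,0.9826)
member 9 (4-6): L=1.0070, (cx,cy)=(1.0000,0.0000)
member 10 (5-6): L=2.8683, (cx,cy)=(0.1649,-0.9863)
solve A·x = −loads:
  F[0-1] = -1209.2058 N (compression)
  F[0-2] = -65.9910 N (compression)
  F[1-2] = +1289.4604 N (tension)
  F[1-3] = -445.8947 N (compression)
  F[2-3] = +466.0542 N (tension)
  F[2-4] = +341.9877 N (tension)
  F[3-4] = -624.4924 N (compression)
  F[3-5] = -217.8439 N (compression)
  F[4-5] = +619.8222 N (tension)
  F[4-6] = +89.0762 N (tension)
  F[5-6] = -540.1577 N (compression)
  Rx@0 = +272.8100 N
  Ry@0 = +1191.3877 N
  Ry@6 = +532.7623 N

466.054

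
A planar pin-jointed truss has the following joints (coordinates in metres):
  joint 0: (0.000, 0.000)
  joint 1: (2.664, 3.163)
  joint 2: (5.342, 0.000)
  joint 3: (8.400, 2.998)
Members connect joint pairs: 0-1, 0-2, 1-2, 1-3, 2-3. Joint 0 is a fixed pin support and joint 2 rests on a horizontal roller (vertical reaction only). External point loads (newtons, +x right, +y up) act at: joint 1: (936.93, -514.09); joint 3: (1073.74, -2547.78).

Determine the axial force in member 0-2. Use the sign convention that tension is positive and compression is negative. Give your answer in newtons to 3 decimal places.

24.589

N=4 nodes, M=5 members, R=3 reactions → 2N=8, M+R=8
member 0 (0-1): L=4.1354, (cx,cy)=(0.6442,0.7649)
member 1 (0-2): L=5.3420, (cx,cy)=(1.0000,0.0000)
member 2 (1-2): L=4.1444, (cx,cy)=(0.6462,-0.7632)
member 3 (1-3): L=5.7384, (cx,cy)=(0.9996,-0.0288)
member 4 (2-3): L=4.2824, (cx,cy)=(0.7141,0.7001)
solve A·x = −loads:
  F[0-1] = +3083.0413 N (tension)
  F[0-2] = +24.5892 N (tension)
  F[1-2] = -3897.8541 N (compression)
  F[1-3] = +3569.3005 N (tension)
  F[2-3] = -3492.7371 N (compression)
  Rx@0 = -2010.6700 N
  Ry@0 = -2358.0982 N
  Ry@2 = +5419.9682 N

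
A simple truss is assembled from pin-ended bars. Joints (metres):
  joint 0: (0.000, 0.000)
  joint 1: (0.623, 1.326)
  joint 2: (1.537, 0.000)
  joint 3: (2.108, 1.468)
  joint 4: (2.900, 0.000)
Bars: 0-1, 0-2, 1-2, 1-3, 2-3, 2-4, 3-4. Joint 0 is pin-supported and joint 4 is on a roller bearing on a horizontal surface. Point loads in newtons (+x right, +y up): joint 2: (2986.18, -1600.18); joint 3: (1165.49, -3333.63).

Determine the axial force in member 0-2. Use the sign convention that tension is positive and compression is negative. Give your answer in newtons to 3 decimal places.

4655.582

N=5 nodes, M=7 members, R=3 reactions → 2N=10, M+R=10
member 0 (0-1): L=1.4651, (cx,cy)=(0.4252,0.9051)
member 1 (0-2): L=1.5370, (cx,cy)=(1.0000,0.0000)
member 2 (1-2): L=1.6105, (cx,cy)=(0.5675,-0.8234)
member 3 (1-3): L=1.4918, (cx,cy)=(0.9955,0.0952)
member 4 (2-3): L=1.5751, (cx,cy)=(0.3625,0.9320)
member 5 (2-4): L=1.3630, (cx,cy)=(1.0000,0.0000)
member 6 (3-4): L=1.6680, (cx,cy)=(0.4748,-0.8801)
solve A·x = −loads:
  F[0-1] = -1185.0108 N (compression)
  F[0-2] = +4655.5818 N (tension)
  F[1-2] = +1167.1838 N (tension)
  F[1-3] = -1171.6436 N (compression)
  F[2-3] = +685.8251 N (tension)
  F[2-4] = +2083.1966 N (tension)
  F[3-4] = -4387.3888 N (compression)
  Rx@0 = -4151.6700 N
  Ry@0 = +1072.5314 N
  Ry@4 = +3861.2786 N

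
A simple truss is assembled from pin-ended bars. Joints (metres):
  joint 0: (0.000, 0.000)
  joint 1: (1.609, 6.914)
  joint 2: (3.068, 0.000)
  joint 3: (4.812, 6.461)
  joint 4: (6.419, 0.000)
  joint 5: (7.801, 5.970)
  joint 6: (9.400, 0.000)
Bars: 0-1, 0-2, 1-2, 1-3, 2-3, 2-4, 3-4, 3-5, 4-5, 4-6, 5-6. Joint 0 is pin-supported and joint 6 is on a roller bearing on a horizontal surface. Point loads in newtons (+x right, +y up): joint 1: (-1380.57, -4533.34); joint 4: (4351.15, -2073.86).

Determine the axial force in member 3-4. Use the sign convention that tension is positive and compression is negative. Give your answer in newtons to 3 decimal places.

N=7 nodes, M=11 members, R=3 reactions → 2N=14, M+R=14
member 0 (0-1): L=7.0988, (cx,cy)=(0.2267,0.9740)
member 1 (0-2): L=3.0680, (cx,cy)=(1.0000,0.0000)
member 2 (1-2): L=7.0663, (cx,cy)=(0.2065,-0.9785)
member 3 (1-3): L=3.2349, (cx,cy)=(0.9901,-0.1400)
member 4 (2-3): L=6.6922, (cx,cy)=(0.2606,0.9654)
member 5 (2-4): L=3.3510, (cx,cy)=(1.0000,0.0000)
member 6 (3-4): L=6.6579, (cx,cy)=(0.2414,-0.9704)
member 7 (3-5): L=3.0291, (cx,cy)=(0.9868,-0.1621)
member 8 (4-5): L=6.1279, (cx,cy)=(0.2255,0.9742)
member 9 (4-6): L=2.9810, (cx,cy)=(1.0000,0.0000)
member 10 (5-6): L=6.1804, (cx,cy)=(0.2587,-0.9660)
solve A·x = −loads:
  F[0-1] = -5575.6094 N (compression)
  F[0-2] = +4234.3452 N (tension)
  F[1-2] = +927.7206 N (tension)
  F[1-3] = -75.4893 N (compression)
  F[2-3] = -940.2177 N (compression)
  F[2-4] = +4670.9165 N (tension)
  F[3-4] = +1020.3084 N (tension)
  F[3-5] = -573.6238 N (compression)
  F[4-5] = +1112.3769 N (tension)
  F[4-6] = +315.1667 N (tension)
  F[5-6] = -1218.1771 N (compression)
  Rx@0 = -2970.5800 N
  Ry@0 = +5430.4989 N
  Ry@6 = +1176.7011 N

1020.308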